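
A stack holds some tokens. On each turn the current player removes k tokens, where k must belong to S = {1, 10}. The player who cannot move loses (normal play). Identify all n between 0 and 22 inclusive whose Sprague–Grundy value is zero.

0, 2, 4, 6, 8, 11, 13, 15, 17, 19, 22

n :  0  1  2  3  4  5  6  7  8  9 10 11 12 13 14 15 16 17 18 19 20 21 22
G :  0  1  0  1  0  1  0  1  0  1  2  0  1  0  1  0  1  0  1  0  1  2  0
P-positions are exactly the n with G(n) = 0.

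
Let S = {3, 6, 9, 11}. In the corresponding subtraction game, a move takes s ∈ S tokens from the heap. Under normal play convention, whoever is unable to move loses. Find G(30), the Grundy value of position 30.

G(0) = 0
G(1) = mex{} = 0
G(2) = mex{} = 0
G(3) = mex{0} = 1
G(4) = mex{0} = 1
G(5) = mex{0} = 1
G(6) = mex{1,0} = 2
G(7) = mex{1,0} = 2
G(8) = mex{1,0} = 2
G(9) = mex{2,1,0} = 3
G(10) = mex{2,1,0} = 3
G(11) = mex{2,1,0,0} = 3
G(12) = mex{3,2,1,0} = 4
G(13) = mex{3,2,1,0} = 4
G(14) = mex{3,2,1,1} = 0
G(15) = mex{4,3,2,1} = 0
G(16) = mex{4,3,2,1} = 0
G(17) = mex{0,3,2,2} = 1
G(18) = mex{0,4,3,2} = 1
G(19) = mex{0,4,3,2} = 1
G(20) = mex{1,0,3,3} = 2
G(21) = mex{1,0,4,3} = 2
G(22) = mex{1,0,4,3} = 2
G(23) = mex{2,1,0,4} = 3
G(24) = mex{2,1,0,4} = 3
G(25) = mex{2,1,0,0} = 3
G(26) = mex{3,2,1,0} = 4
G(27) = mex{3,2,1,0} = 4
G(28) = mex{3,2,1,1} = 0
G(29) = mex{4,3,2,1} = 0
G(30) = mex{4,3,2,1} = 0

0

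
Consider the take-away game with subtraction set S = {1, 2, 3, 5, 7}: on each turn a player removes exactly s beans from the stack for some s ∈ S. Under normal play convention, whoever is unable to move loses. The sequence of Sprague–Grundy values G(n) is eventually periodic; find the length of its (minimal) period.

4

G(0) = 0
G(1) = mex{0} = 1
G(2) = mex{1,0} = 2
G(3) = mex{2,1,0} = 3
G(4) = mex{3,2,1} = 0
G(5) = mex{0,3,2,0} = 1
G(6) = mex{1,0,3,1} = 2
G(7) = mex{2,1,0,2,0} = 3
G(8) = mex{3,2,1,3,1} = 0
G(9) = mex{0,3,2,0,2} = 1
G(10) = mex{1,0,3,1,3} = 2
G(11) = mex{2,1,0,2,0} = 3
G(12) = mex{3,2,1,3,1} = 0
G(13) = mex{0,3,2,0,2} = 1
G(14) = mex{1,0,3,1,3} = 2
G(n+4) = G(n) holds for n = 0,…,6 (a full window of length max(S) = 7), so the sequence is purely periodic with period 4.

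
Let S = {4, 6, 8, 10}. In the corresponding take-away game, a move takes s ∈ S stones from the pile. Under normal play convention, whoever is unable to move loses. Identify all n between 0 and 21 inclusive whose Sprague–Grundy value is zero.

0, 1, 2, 3, 14, 15, 16, 17

G(0) = 0
G(1) = mex{} = 0
G(2) = mex{} = 0
G(3) = mex{} = 0
G(4) = mex{0} = 1
G(5) = mex{0} = 1
G(6) = mex{0,0} = 1
G(7) = mex{0,0} = 1
G(8) = mex{1,0,0} = 2
G(9) = mex{1,0,0} = 2
G(10) = mex{1,1,0,0} = 2
G(11) = mex{1,1,0,0} = 2
G(12) = mex{2,1,1,0} = 3
G(13) = mex{2,1,1,0} = 3
G(14) = mex{2,2,1,1} = 0
G(15) = mex{2,2,1,1} = 0
G(16) = mex{3,2,2,1} = 0
G(17) = mex{3,2,2,1} = 0
G(18) = mex{0,3,2,2} = 1
G(19) = mex{0,3,2,2} = 1
G(20) = mex{0,0,3,2} = 1
G(21) = mex{0,0,3,2} = 1
P-positions are exactly the n with G(n) = 0.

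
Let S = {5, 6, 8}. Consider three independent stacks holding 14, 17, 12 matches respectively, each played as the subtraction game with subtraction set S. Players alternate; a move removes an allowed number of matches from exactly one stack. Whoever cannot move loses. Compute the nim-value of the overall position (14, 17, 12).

All stacks use S = {5, 6, 8}:
n :  0  1  2  3  4  5  6  7  8  9 10 11 12 13 14 15 16 17
G :  0  0  0  0  0  1  1  1  1  1  2  2  2  0  0  0  0  0
Stack A: G(14) = 0.
Stack B: G(17) = 0.
Stack C: G(12) = 2.
Combined Grundy value = 0 ⊕ 0 ⊕ 2 = 2.

2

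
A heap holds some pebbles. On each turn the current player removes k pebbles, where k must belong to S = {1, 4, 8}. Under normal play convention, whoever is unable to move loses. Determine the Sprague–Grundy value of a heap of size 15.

1

n :  0  1  2  3  4  5  6  7  8  9 10 11 12 13 14 15
G :  0  1  0  1  2  0  1  0  1  2  3  2  0  1  0  1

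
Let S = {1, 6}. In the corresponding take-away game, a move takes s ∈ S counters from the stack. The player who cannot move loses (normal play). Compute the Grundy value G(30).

0

G(0) = 0
G(1) = mex{0} = 1
G(2) = mex{1} = 0
G(3) = mex{0} = 1
G(4) = mex{1} = 0
G(5) = mex{0} = 1
G(6) = mex{1,0} = 2
G(7) = mex{2,1} = 0
G(8) = mex{0,0} = 1
G(9) = mex{1,1} = 0
G(10) = mex{0,0} = 1
G(11) = mex{1,1} = 0
G(12) = mex{0,2} = 1
G(13) = mex{1,0} = 2
G(14) = mex{2,1} = 0
G(15) = mex{0,0} = 1
G(16) = mex{1,1} = 0
G(17) = mex{0,0} = 1
G(18) = mex{1,1} = 0
G(19) = mex{0,2} = 1
G(20) = mex{1,0} = 2
G(21) = mex{2,1} = 0
G(22) = mex{0,0} = 1
G(23) = mex{1,1} = 0
G(24) = mex{0,0} = 1
G(25) = mex{1,1} = 0
G(26) = mex{0,2} = 1
G(27) = mex{1,0} = 2
G(28) = mex{2,1} = 0
G(29) = mex{0,0} = 1
G(30) = mex{1,1} = 0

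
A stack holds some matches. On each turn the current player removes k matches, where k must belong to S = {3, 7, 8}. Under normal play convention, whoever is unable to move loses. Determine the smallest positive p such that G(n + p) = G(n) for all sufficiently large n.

n :  0  1  2  3  4  5  6  7  8  9 10 11 12 13 14 15 16 17 18 19 20 21 22 23 24 25
G :  0  0  0  1  1  1  0  2  2  1  3  0  0  2  1  1  0  0  2  1  1  0  0  2  1  1
From n = 11 onward G(n+5) = G(n); since this holds over max(S) = 8 consecutive positions the period is 5 (pre-period 11).

5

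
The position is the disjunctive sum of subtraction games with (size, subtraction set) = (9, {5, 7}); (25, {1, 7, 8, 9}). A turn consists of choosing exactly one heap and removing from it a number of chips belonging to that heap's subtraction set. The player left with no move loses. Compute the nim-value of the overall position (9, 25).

Heap A, S = {5, 7}:
G(0) = 0
G(1) = mex{} = 0
G(2) = mex{} = 0
G(3) = mex{} = 0
G(4) = mex{} = 0
G(5) = mex{0} = 1
G(6) = mex{0} = 1
G(7) = mex{0,0} = 1
G(8) = mex{0,0} = 1
G(9) = mex{0,0} = 1
G_A(9) = 1.
Heap B, S = {1, 7, 8, 9}:
G(0) = 0
G(1) = mex{0} = 1
G(2) = mex{1} = 0
G(3) = mex{0} = 1
G(4) = mex{1} = 0
G(5) = mex{0} = 1
G(6) = mex{1} = 0
G(7) = mex{0,0} = 1
G(8) = mex{1,1,0} = 2
G(9) = mex{2,0,1,0} = 3
G(10) = mex{3,1,0,1} = 2
G(11) = mex{2,0,1,0} = 3
G(12) = mex{3,1,0,1} = 2
G(13) = mex{2,0,1,0} = 3
G(14) = mex{3,1,0,1} = 2
G(15) = mex{2,2,1,0} = 3
G(16) = mex{3,3,2,1} = 0
G(17) = mex{0,2,3,2} = 1
G(18) = mex{1,3,2,3} = 0
G(19) = mex{0,2,3,2} = 1
G(20) = mex{1,3,2,3} = 0
G(21) = mex{0,2,3,2} = 1
G(22) = mex{1,3,2,3} = 0
G(23) = mex{0,0,3,2} = 1
G(24) = mex{1,1,0,3} = 2
G(25) = mex{2,0,1,0} = 3
G_B(25) = 3.
Combined Grundy value = 1 ⊕ 3 = 2.

2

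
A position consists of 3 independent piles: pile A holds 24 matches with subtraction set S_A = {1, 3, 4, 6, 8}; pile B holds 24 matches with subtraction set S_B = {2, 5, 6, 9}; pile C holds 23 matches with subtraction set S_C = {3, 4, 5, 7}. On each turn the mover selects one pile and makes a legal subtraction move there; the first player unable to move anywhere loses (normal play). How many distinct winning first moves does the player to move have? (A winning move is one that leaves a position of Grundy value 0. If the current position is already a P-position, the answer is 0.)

7

Pile A, S = {1, 3, 4, 6, 8}:
n :  0  1  2  3  4  5  6  7  8  9 10 11 12 13 14 15 16 17 18 19 20 21 22 23 24
G :  0  1  0  1  2  3  2  0  1  0  1  2  3  2  0  1  0  1  2  3  2  0  1  0  1
G_A(24) = 1.
Pile B, S = {2, 5, 6, 9}:
G(0) = 0
G(1) = mex{} = 0
G(2) = mex{0} = 1
G(3) = mex{0} = 1
G(4) = mex{1} = 0
G(5) = mex{1,0} = 2
G(6) = mex{0,0,0} = 1
G(7) = mex{2,1,0} = 3
G(8) = mex{1,1,1} = 0
G(9) = mex{3,0,1,0} = 2
G(10) = mex{0,2,0,0} = 1
G(11) = mex{2,1,2,1} = 0
G(12) = mex{1,3,1,1} = 0
G(13) = mex{0,0,3,0} = 1
G(14) = mex{0,2,0,2} = 1
G(15) = mex{1,1,2,1} = 0
G(16) = mex{1,0,1,3} = 2
G(17) = mex{0,0,0,0} = 1
G(18) = mex{2,1,0,2} = 3
G(19) = mex{1,1,1,1} = 0
G(20) = mex{3,0,1,0} = 2
G(21) = mex{0,2,0,0} = 1
G(22) = mex{2,1,2,1} = 0
G(23) = mex{1,3,1,1} = 0
G(24) = mex{0,0,3,0} = 1
G_B(24) = 1.
Pile C, S = {3, 4, 5, 7}:
G(0) = 0
G(1) = mex{} = 0
G(2) = mex{} = 0
G(3) = mex{0} = 1
G(4) = mex{0,0} = 1
G(5) = mex{0,0,0} = 1
G(6) = mex{1,0,0} = 2
G(7) = mex{1,1,0,0} = 2
G(8) = mex{1,1,1,0} = 2
G(9) = mex{2,1,1,0} = 3
G(10) = mex{2,2,1,1} = 0
G(11) = mex{2,2,2,1} = 0
G(12) = mex{3,2,2,1} = 0
G(13) = mex{0,3,2,2} = 1
G(14) = mex{0,0,3,2} = 1
G(15) = mex{0,0,0,2} = 1
G(16) = mex{1,0,0,3} = 2
G(17) = mex{1,1,0,0} = 2
G(18) = mex{1,1,1,0} = 2
G(19) = mex{2,1,1,0} = 3
G(20) = mex{2,2,1,1} = 0
G(21) = mex{2,2,2,1} = 0
G(22) = mex{3,2,2,1} = 0
G(23) = mex{0,3,2,2} = 1
G_C(23) = 1.
Combined Grundy value = 1 ⊕ 1 ⊕ 1 = 1.
A winning move leaves total XOR = 0, i.e. changes one component's Grundy value g to g ⊕ X where X is the current total.
Pile A: need g' = 1⊕1 = 0. Options: 24−1→G=0, 24−3→G=0, 24−4→G=2, 24−6→G=2, 24−8→G=0. Hits: 3.
Pile B: need g' = 1⊕1 = 0. Options: 24−2→G=0, 24−5→G=0, 24−6→G=3, 24−9→G=0. Hits: 3.
Pile C: need g' = 1⊕1 = 0. Options: 23−3→G=0, 23−4→G=3, 23−5→G=2, 23−7→G=2. Hits: 1.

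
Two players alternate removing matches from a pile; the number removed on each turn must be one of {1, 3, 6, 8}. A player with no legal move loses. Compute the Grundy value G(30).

n :  0  1  2  3  4  5  6  7  8  9 10 11 12 13 14 15 16 17 18 19 20 21 22 23 24 25 26 27 28 29 30
G :  0  1  0  1  0  1  2  3  2  0  1  0  1  0  1  2  3  2  0  1  0  1  0  1  2  3  2  0  1  0  1

1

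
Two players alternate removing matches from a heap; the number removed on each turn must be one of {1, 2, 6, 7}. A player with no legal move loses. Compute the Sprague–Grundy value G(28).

1

G(0) = 0
G(1) = mex{0} = 1
G(2) = mex{1,0} = 2
G(3) = mex{2,1} = 0
G(4) = mex{0,2} = 1
G(5) = mex{1,0} = 2
G(6) = mex{2,1,0} = 3
G(7) = mex{3,2,1,0} = 4
G(8) = mex{4,3,2,1} = 0
G(9) = mex{0,4,0,2} = 1
G(10) = mex{1,0,1,0} = 2
G(11) = mex{2,1,2,1} = 0
G(12) = mex{0,2,3,2} = 1
G(13) = mex{1,0,4,3} = 2
G(14) = mex{2,1,0,4} = 3
G(15) = mex{3,2,1,0} = 4
G(16) = mex{4,3,2,1} = 0
G(17) = mex{0,4,0,2} = 1
G(18) = mex{1,0,1,0} = 2
G(19) = mex{2,1,2,1} = 0
G(20) = mex{0,2,3,2} = 1
G(21) = mex{1,0,4,3} = 2
G(22) = mex{2,1,0,4} = 3
G(23) = mex{3,2,1,0} = 4
G(24) = mex{4,3,2,1} = 0
G(25) = mex{0,4,0,2} = 1
G(26) = mex{1,0,1,0} = 2
G(27) = mex{2,1,2,1} = 0
G(28) = mex{0,2,3,2} = 1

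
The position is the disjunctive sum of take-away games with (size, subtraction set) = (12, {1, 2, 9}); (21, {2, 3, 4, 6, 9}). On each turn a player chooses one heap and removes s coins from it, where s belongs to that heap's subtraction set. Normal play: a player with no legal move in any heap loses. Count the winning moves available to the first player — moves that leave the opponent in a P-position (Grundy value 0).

Heap A, S = {1, 2, 9}:
G(0) = 0
G(1) = mex{0} = 1
G(2) = mex{1,0} = 2
G(3) = mex{2,1} = 0
G(4) = mex{0,2} = 1
G(5) = mex{1,0} = 2
G(6) = mex{2,1} = 0
G(7) = mex{0,2} = 1
G(8) = mex{1,0} = 2
G(9) = mex{2,1,0} = 3
G(10) = mex{3,2,1} = 0
G(11) = mex{0,3,2} = 1
G(12) = mex{1,0,0} = 2
G_A(12) = 2.
Heap B, S = {2, 3, 4, 6, 9}:
G(0) = 0
G(1) = mex{} = 0
G(2) = mex{0} = 1
G(3) = mex{0,0} = 1
G(4) = mex{1,0,0} = 2
G(5) = mex{1,1,0} = 2
G(6) = mex{2,1,1,0} = 3
G(7) = mex{2,2,1,0} = 3
G(8) = mex{3,2,2,1} = 0
G(9) = mex{3,3,2,1,0} = 4
G(10) = mex{0,3,3,2,0} = 1
G(11) = mex{4,0,3,2,1} = 5
G(12) = mex{1,4,0,3,1} = 2
G(13) = mex{5,1,4,3,2} = 0
G(14) = mex{2,5,1,0,2} = 3
G(15) = mex{0,2,5,4,3} = 1
G(16) = mex{3,0,2,1,3} = 4
G(17) = mex{1,3,0,5,0} = 2
G(18) = mex{4,1,3,2,4} = 0
G(19) = mex{2,4,1,0,1} = 3
G(20) = mex{0,2,4,3,5} = 1
G(21) = mex{3,0,2,1,2} = 4
G_B(21) = 4.
Combined Grundy value = 2 ⊕ 4 = 6.
A winning move leaves total XOR = 0, i.e. changes one component's Grundy value g to g ⊕ X where X is the current total.
Heap A: need g' = 2⊕6 = 4. Options: 12−1→G=1, 12−2→G=0, 12−9→G=0. Hits: 0.
Heap B: need g' = 4⊕6 = 2. Options: 21−2→G=3, 21−3→G=0, 21−4→G=2, 21−6→G=1, 21−9→G=2. Hits: 2.

2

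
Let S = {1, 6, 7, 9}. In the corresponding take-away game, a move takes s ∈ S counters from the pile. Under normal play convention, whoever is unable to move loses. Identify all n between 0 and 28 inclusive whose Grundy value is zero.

0, 2, 4, 12, 14, 16, 24, 26, 28

G(0) = 0
G(1) = mex{0} = 1
G(2) = mex{1} = 0
G(3) = mex{0} = 1
G(4) = mex{1} = 0
G(5) = mex{0} = 1
G(6) = mex{1,0} = 2
G(7) = mex{2,1,0} = 3
G(8) = mex{3,0,1} = 2
G(9) = mex{2,1,0,0} = 3
G(10) = mex{3,0,1,1} = 2
G(11) = mex{2,1,0,0} = 3
G(12) = mex{3,2,1,1} = 0
G(13) = mex{0,3,2,0} = 1
G(14) = mex{1,2,3,1} = 0
G(15) = mex{0,3,2,2} = 1
G(16) = mex{1,2,3,3} = 0
G(17) = mex{0,3,2,2} = 1
G(18) = mex{1,0,3,3} = 2
G(19) = mex{2,1,0,2} = 3
G(20) = mex{3,0,1,3} = 2
G(21) = mex{2,1,0,0} = 3
G(22) = mex{3,0,1,1} = 2
G(23) = mex{2,1,0,0} = 3
G(24) = mex{3,2,1,1} = 0
G(25) = mex{0,3,2,0} = 1
G(26) = mex{1,2,3,1} = 0
G(27) = mex{0,3,2,2} = 1
G(28) = mex{1,2,3,3} = 0
P-positions are exactly the n with G(n) = 0.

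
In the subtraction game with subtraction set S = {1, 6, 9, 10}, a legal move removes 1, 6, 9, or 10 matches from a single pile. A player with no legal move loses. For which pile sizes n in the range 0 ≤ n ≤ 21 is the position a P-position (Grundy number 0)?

0, 2, 4, 7, 15, 18, 20

G(0) = 0
G(1) = mex{0} = 1
G(2) = mex{1} = 0
G(3) = mex{0} = 1
G(4) = mex{1} = 0
G(5) = mex{0} = 1
G(6) = mex{1,0} = 2
G(7) = mex{2,1} = 0
G(8) = mex{0,0} = 1
G(9) = mex{1,1,0} = 2
G(10) = mex{2,0,1,0} = 3
G(11) = mex{3,1,0,1} = 2
G(12) = mex{2,2,1,0} = 3
G(13) = mex{3,0,0,1} = 2
G(14) = mex{2,1,1,0} = 3
G(15) = mex{3,2,2,1} = 0
G(16) = mex{0,3,0,2} = 1
G(17) = mex{1,2,1,0} = 3
G(18) = mex{3,3,2,1} = 0
G(19) = mex{0,2,3,2} = 1
G(20) = mex{1,3,2,3} = 0
G(21) = mex{0,0,3,2} = 1
P-positions are exactly the n with G(n) = 0.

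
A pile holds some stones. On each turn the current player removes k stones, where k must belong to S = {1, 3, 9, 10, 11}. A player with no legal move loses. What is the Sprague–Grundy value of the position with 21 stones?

1

n :  0  1  2  3  4  5  6  7  8  9 10 11 12 13 14 15 16 17 18 19 20 21
G :  0  1  0  1  0  1  0  1  0  1  2  3  2  3  2  3  2  3  2  3  0  1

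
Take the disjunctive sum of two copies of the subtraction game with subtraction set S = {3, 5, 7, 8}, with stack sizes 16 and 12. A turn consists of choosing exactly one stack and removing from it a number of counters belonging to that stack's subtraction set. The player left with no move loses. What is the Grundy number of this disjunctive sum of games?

1

All stacks use S = {3, 5, 7, 8}:
G(0) = 0
G(1) = mex{} = 0
G(2) = mex{} = 0
G(3) = mex{0} = 1
G(4) = mex{0} = 1
G(5) = mex{0,0} = 1
G(6) = mex{1,0} = 2
G(7) = mex{1,0,0} = 2
G(8) = mex{1,1,0,0} = 2
G(9) = mex{2,1,0,0} = 3
G(10) = mex{2,1,1,0} = 3
G(11) = mex{2,2,1,1} = 0
G(12) = mex{3,2,1,1} = 0
G(13) = mex{3,2,2,1} = 0
G(14) = mex{0,3,2,2} = 1
G(15) = mex{0,3,2,2} = 1
G(16) = mex{0,0,3,2} = 1
Stack A: G(16) = 1.
Stack B: G(12) = 0.
Combined Grundy value = 1 ⊕ 0 = 1.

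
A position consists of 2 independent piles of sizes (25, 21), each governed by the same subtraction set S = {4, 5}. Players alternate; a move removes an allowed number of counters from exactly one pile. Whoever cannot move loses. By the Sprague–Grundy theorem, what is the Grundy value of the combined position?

1

All piles use S = {4, 5}:
G(0) = 0
G(1) = mex{} = 0
G(2) = mex{} = 0
G(3) = mex{} = 0
G(4) = mex{0} = 1
G(5) = mex{0,0} = 1
G(6) = mex{0,0} = 1
G(7) = mex{0,0} = 1
G(8) = mex{1,0} = 2
G(9) = mex{1,1} = 0
G(10) = mex{1,1} = 0
G(11) = mex{1,1} = 0
G(12) = mex{2,1} = 0
G(13) = mex{0,2} = 1
G(14) = mex{0,0} = 1
G(15) = mex{0,0} = 1
G(16) = mex{0,0} = 1
G(17) = mex{1,0} = 2
G(18) = mex{1,1} = 0
G(19) = mex{1,1} = 0
G(20) = mex{1,1} = 0
G(21) = mex{2,1} = 0
G(22) = mex{0,2} = 1
G(23) = mex{0,0} = 1
G(24) = mex{0,0} = 1
G(25) = mex{0,0} = 1
Pile A: G(25) = 1.
Pile B: G(21) = 0.
Combined Grundy value = 1 ⊕ 0 = 1.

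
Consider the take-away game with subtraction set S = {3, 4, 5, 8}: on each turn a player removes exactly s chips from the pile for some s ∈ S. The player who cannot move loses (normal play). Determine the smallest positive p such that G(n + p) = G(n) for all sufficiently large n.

G(0) = 0
G(1) = mex{} = 0
G(2) = mex{} = 0
G(3) = mex{0} = 1
G(4) = mex{0,0} = 1
G(5) = mex{0,0,0} = 1
G(6) = mex{1,0,0} = 2
G(7) = mex{1,1,0} = 2
G(8) = mex{1,1,1,0} = 2
G(9) = mex{2,1,1,0} = 3
G(10) = mex{2,2,1,0} = 3
G(11) = mex{2,2,2,1} = 0
G(12) = mex{3,2,2,1} = 0
G(13) = mex{3,3,2,1} = 0
G(14) = mex{0,3,3,2} = 1
G(15) = mex{0,0,3,2} = 1
G(16) = mex{0,0,0,2} = 1
G(17) = mex{1,0,0,3} = 2
G(18) = mex{1,1,0,3} = 2
G(19) = mex{1,1,1,0} = 2
G(20) = mex{2,1,1,0} = 3
G(21) = mex{2,2,1,0} = 3
G(22) = mex{2,2,2,1} = 0
G(23) = mex{3,2,2,1} = 0
G(n+11) = G(n) holds for n = 0,…,7 (a full window of length max(S) = 8), so the sequence is purely periodic with period 11.

11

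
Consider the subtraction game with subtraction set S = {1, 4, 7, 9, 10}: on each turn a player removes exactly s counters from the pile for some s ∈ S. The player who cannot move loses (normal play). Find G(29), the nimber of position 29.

2

G(0) = 0
G(1) = mex{0} = 1
G(2) = mex{1} = 0
G(3) = mex{0} = 1
G(4) = mex{1,0} = 2
G(5) = mex{2,1} = 0
G(6) = mex{0,0} = 1
G(7) = mex{1,1,0} = 2
G(8) = mex{2,2,1} = 0
G(9) = mex{0,0,0,0} = 1
G(10) = mex{1,1,1,1,0} = 2
G(11) = mex{2,2,2,0,1} = 3
G(12) = mex{3,0,0,1,0} = 2
G(13) = mex{2,1,1,2,1} = 0
G(14) = mex{0,2,2,0,2} = 1
G(15) = mex{1,3,0,1,0} = 2
G(16) = mex{2,2,1,2,1} = 0
G(17) = mex{0,0,2,0,2} = 1
G(18) = mex{1,1,3,1,0} = 2
G(19) = mex{2,2,2,2,1} = 0
G(20) = mex{0,0,0,3,2} = 1
G(21) = mex{1,1,1,2,3} = 0
G(22) = mex{0,2,2,0,2} = 1
G(23) = mex{1,0,0,1,0} = 2
G(24) = mex{2,1,1,2,1} = 0
G(25) = mex{0,0,2,0,2} = 1
G(26) = mex{1,1,0,1,0} = 2
G(27) = mex{2,2,1,2,1} = 0
G(28) = mex{0,0,0,0,2} = 1
G(29) = mex{1,1,1,1,0} = 2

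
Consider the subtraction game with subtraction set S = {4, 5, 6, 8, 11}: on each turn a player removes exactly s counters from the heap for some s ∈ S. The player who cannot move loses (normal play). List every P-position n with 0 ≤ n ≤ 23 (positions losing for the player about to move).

0, 1, 2, 3, 15, 16, 17, 18

n :  0  1  2  3  4  5  6  7  8  9 10 11 12 13 14 15 16 17 18 19 20 21 22 23
G :  0  0  0  0  1  1  1  1  2  2  2  2  3  3  3  0  0  0  0  1  1  1  1  2
P-positions are exactly the n with G(n) = 0.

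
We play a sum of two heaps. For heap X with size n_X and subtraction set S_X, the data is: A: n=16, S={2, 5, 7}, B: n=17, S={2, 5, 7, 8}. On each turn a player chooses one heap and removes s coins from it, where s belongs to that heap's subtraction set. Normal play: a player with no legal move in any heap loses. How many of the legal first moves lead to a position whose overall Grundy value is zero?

3

Heap A, S = {2, 5, 7}:
n :  0  1  2  3  4  5  6  7  8  9 10 11 12 13 14 15 16
G :  0  0  1  1  0  2  1  3  2  2  0  3  1  0  0  1  1
G_A(16) = 1.
Heap B, S = {2, 5, 7, 8}:
n :  0  1  2  3  4  5  6  7  8  9 10 11 12 13 14 15 16 17
G :  0  0  1  1  0  2  1  3  2  2  0  3  1  0  0  1  1  3
G_B(17) = 3.
Combined Grundy value = 1 ⊕ 3 = 2.
A winning move leaves total XOR = 0, i.e. changes one component's Grundy value g to g ⊕ X where X is the current total.
Heap A: need g' = 1⊕2 = 3. Options: 16−2→G=0, 16−5→G=3, 16−7→G=2. Hits: 1.
Heap B: need g' = 3⊕2 = 1. Options: 17−2→G=1, 17−5→G=1, 17−7→G=0, 17−8→G=2. Hits: 2.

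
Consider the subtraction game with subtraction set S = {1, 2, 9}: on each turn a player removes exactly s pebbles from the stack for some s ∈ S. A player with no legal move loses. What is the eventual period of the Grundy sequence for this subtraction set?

G(0) = 0
G(1) = mex{0} = 1
G(2) = mex{1,0} = 2
G(3) = mex{2,1} = 0
G(4) = mex{0,2} = 1
G(5) = mex{1,0} = 2
G(6) = mex{2,1} = 0
G(7) = mex{0,2} = 1
G(8) = mex{1,0} = 2
G(9) = mex{2,1,0} = 3
G(10) = mex{3,2,1} = 0
G(11) = mex{0,3,2} = 1
G(12) = mex{1,0,0} = 2
G(13) = mex{2,1,1} = 0
G(14) = mex{0,2,2} = 1
G(15) = mex{1,0,0} = 2
G(16) = mex{2,1,1} = 0
G(17) = mex{0,2,2} = 1
G(18) = mex{1,0,3} = 2
G(19) = mex{2,1,0} = 3
G(20) = mex{3,2,1} = 0
G(21) = mex{0,3,2} = 1
G(n+10) = G(n) holds for n = 0,…,8 (a full window of length max(S) = 9), so the sequence is purely periodic with period 10.

10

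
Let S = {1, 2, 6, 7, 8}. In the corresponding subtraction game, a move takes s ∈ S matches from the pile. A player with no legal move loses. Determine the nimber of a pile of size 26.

2

G(0) = 0
G(1) = mex{0} = 1
G(2) = mex{1,0} = 2
G(3) = mex{2,1} = 0
G(4) = mex{0,2} = 1
G(5) = mex{1,0} = 2
G(6) = mex{2,1,0} = 3
G(7) = mex{3,2,1,0} = 4
G(8) = mex{4,3,2,1,0} = 5
G(9) = mex{5,4,0,2,1} = 3
G(10) = mex{3,5,1,0,2} = 4
G(11) = mex{4,3,2,1,0} = 5
G(12) = mex{5,4,3,2,1} = 0
G(13) = mex{0,5,4,3,2} = 1
G(14) = mex{1,0,5,4,3} = 2
G(15) = mex{2,1,3,5,4} = 0
G(16) = mex{0,2,4,3,5} = 1
G(17) = mex{1,0,5,4,3} = 2
G(18) = mex{2,1,0,5,4} = 3
G(19) = mex{3,2,1,0,5} = 4
G(20) = mex{4,3,2,1,0} = 5
G(21) = mex{5,4,0,2,1} = 3
G(22) = mex{3,5,1,0,2} = 4
G(23) = mex{4,3,2,1,0} = 5
G(24) = mex{5,4,3,2,1} = 0
G(25) = mex{0,5,4,3,2} = 1
G(26) = mex{1,0,5,4,3} = 2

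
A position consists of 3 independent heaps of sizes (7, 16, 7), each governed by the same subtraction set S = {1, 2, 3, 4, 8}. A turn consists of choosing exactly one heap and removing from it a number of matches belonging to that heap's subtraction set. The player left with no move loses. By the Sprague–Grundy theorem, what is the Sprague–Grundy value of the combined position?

All heaps use S = {1, 2, 3, 4, 8}:
n :  0  1  2  3  4  5  6  7  8  9 10 11 12 13 14 15 16
G :  0  1  2  3  4  0  1  2  3  4  0  1  2  3  4  0  1
Heap A: G(7) = 2.
Heap B: G(16) = 1.
Heap C: G(7) = 2.
Combined Grundy value = 2 ⊕ 1 ⊕ 2 = 1.

1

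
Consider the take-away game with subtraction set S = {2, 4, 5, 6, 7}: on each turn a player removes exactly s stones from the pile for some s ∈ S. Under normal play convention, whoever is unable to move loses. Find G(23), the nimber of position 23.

2

G(0) = 0
G(1) = mex{} = 0
G(2) = mex{0} = 1
G(3) = mex{0} = 1
G(4) = mex{1,0} = 2
G(5) = mex{1,0,0} = 2
G(6) = mex{2,1,0,0} = 3
G(7) = mex{2,1,1,0,0} = 3
G(8) = mex{3,2,1,1,0} = 4
G(9) = mex{3,2,2,1,1} = 0
G(10) = mex{4,3,2,2,1} = 0
G(11) = mex{0,3,3,2,2} = 1
G(12) = mex{0,4,3,3,2} = 1
G(13) = mex{1,0,4,3,3} = 2
G(14) = mex{1,0,0,4,3} = 2
G(15) = mex{2,1,0,0,4} = 3
G(16) = mex{2,1,1,0,0} = 3
G(17) = mex{3,2,1,1,0} = 4
G(18) = mex{3,2,2,1,1} = 0
G(19) = mex{4,3,2,2,1} = 0
G(20) = mex{0,3,3,2,2} = 1
G(21) = mex{0,4,3,3,2} = 1
G(22) = mex{1,0,4,3,3} = 2
G(23) = mex{1,0,0,4,3} = 2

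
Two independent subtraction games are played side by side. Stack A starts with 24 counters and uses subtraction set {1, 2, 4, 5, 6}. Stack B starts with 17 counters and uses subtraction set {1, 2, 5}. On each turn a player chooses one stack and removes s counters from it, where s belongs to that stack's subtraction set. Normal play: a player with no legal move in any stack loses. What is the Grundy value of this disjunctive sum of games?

3

Stack A, S = {1, 2, 4, 5, 6}:
G(0) = 0
G(1) = mex{0} = 1
G(2) = mex{1,0} = 2
G(3) = mex{2,1} = 0
G(4) = mex{0,2,0} = 1
G(5) = mex{1,0,1,0} = 2
G(6) = mex{2,1,2,1,0} = 3
G(7) = mex{3,2,0,2,1} = 4
G(8) = mex{4,3,1,0,2} = 5
G(9) = mex{5,4,2,1,0} = 3
G(10) = mex{3,5,3,2,1} = 0
G(11) = mex{0,3,4,3,2} = 1
G(12) = mex{1,0,5,4,3} = 2
G(13) = mex{2,1,3,5,4} = 0
G(14) = mex{0,2,0,3,5} = 1
G(15) = mex{1,0,1,0,3} = 2
G(16) = mex{2,1,2,1,0} = 3
G(17) = mex{3,2,0,2,1} = 4
G(18) = mex{4,3,1,0,2} = 5
G(19) = mex{5,4,2,1,0} = 3
G(20) = mex{3,5,3,2,1} = 0
G(21) = mex{0,3,4,3,2} = 1
G(22) = mex{1,0,5,4,3} = 2
G(23) = mex{2,1,3,5,4} = 0
G(24) = mex{0,2,0,3,5} = 1
G_A(24) = 1.
Stack B, S = {1, 2, 5}:
n :  0  1  2  3  4  5  6  7  8  9 10 11 12 13 14 15 16 17
G :  0  1  2  0  1  2  0  1  2  0  1  2  0  1  2  0  1  2
G_B(17) = 2.
Combined Grundy value = 1 ⊕ 2 = 3.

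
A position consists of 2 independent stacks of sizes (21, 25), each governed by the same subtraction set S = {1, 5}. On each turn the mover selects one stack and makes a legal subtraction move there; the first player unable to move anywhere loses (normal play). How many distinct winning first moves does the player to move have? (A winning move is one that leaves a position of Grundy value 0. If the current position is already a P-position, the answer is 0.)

0

All stacks use S = {1, 5}:
G(0) = 0
G(1) = mex{0} = 1
G(2) = mex{1} = 0
G(3) = mex{0} = 1
G(4) = mex{1} = 0
G(5) = mex{0,0} = 1
G(6) = mex{1,1} = 0
G(7) = mex{0,0} = 1
G(8) = mex{1,1} = 0
G(9) = mex{0,0} = 1
G(10) = mex{1,1} = 0
G(11) = mex{0,0} = 1
G(12) = mex{1,1} = 0
G(13) = mex{0,0} = 1
G(14) = mex{1,1} = 0
G(15) = mex{0,0} = 1
G(16) = mex{1,1} = 0
G(17) = mex{0,0} = 1
G(18) = mex{1,1} = 0
G(19) = mex{0,0} = 1
G(20) = mex{1,1} = 0
G(21) = mex{0,0} = 1
G(22) = mex{1,1} = 0
G(23) = mex{0,0} = 1
G(24) = mex{1,1} = 0
G(25) = mex{0,0} = 1
Stack A: G(21) = 1.
Stack B: G(25) = 1.
Combined Grundy value = 1 ⊕ 1 = 0.
A winning move leaves total XOR = 0, i.e. changes one component's Grundy value g to g ⊕ X where X is the current total.
Stack A: target g' = 1⊕0 = 1, but every legal move changes the Grundy value (mex property), so 0 moves.
Stack B: target g' = 1⊕0 = 1, but every legal move changes the Grundy value (mex property), so 0 moves.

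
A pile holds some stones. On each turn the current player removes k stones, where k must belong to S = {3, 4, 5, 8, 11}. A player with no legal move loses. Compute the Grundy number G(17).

n :  0  1  2  3  4  5  6  7  8  9 10 11 12 13 14 15 16 17
G :  0  0  0  1  1  1  2  2  2  3  3  3  4  4  0  0  0  1

1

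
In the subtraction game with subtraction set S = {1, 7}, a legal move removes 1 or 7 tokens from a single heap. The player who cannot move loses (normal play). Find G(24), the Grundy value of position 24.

0

G(0) = 0
G(1) = mex{0} = 1
G(2) = mex{1} = 0
G(3) = mex{0} = 1
G(4) = mex{1} = 0
G(5) = mex{0} = 1
G(6) = mex{1} = 0
G(7) = mex{0,0} = 1
G(8) = mex{1,1} = 0
G(9) = mex{0,0} = 1
G(10) = mex{1,1} = 0
G(11) = mex{0,0} = 1
G(12) = mex{1,1} = 0
G(13) = mex{0,0} = 1
G(14) = mex{1,1} = 0
G(15) = mex{0,0} = 1
G(16) = mex{1,1} = 0
G(17) = mex{0,0} = 1
G(18) = mex{1,1} = 0
G(19) = mex{0,0} = 1
G(20) = mex{1,1} = 0
G(21) = mex{0,0} = 1
G(22) = mex{1,1} = 0
G(23) = mex{0,0} = 1
G(24) = mex{1,1} = 0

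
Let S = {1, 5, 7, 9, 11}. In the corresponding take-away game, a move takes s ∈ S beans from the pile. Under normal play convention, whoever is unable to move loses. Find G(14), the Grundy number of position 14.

n :  0  1  2  3  4  5  6  7  8  9 10 11 12 13 14
G :  0  1  0  1  0  1  0  1  0  1  0  1  0  1  0

0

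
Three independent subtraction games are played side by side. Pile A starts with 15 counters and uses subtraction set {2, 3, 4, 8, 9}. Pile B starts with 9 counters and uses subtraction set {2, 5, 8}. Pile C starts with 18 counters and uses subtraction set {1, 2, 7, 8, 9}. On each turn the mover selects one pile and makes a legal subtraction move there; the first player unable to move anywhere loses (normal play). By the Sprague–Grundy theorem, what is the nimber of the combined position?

2

Pile A, S = {2, 3, 4, 8, 9}:
n :  0  1  2  3  4  5  6  7  8  9 10 11 12 13 14 15
G :  0  0  1  1  2  2  0  0  1  1  2  2  0  0  1  1
G_A(15) = 1.
Pile B, S = {2, 5, 8}:
G(0) = 0
G(1) = mex{} = 0
G(2) = mex{0} = 1
G(3) = mex{0} = 1
G(4) = mex{1} = 0
G(5) = mex{1,0} = 2
G(6) = mex{0,0} = 1
G(7) = mex{2,1} = 0
G(8) = mex{1,1,0} = 2
G(9) = mex{0,0,0} = 1
G_B(9) = 1.
Pile C, S = {1, 2, 7, 8, 9}:
G(0) = 0
G(1) = mex{0} = 1
G(2) = mex{1,0} = 2
G(3) = mex{2,1} = 0
G(4) = mex{0,2} = 1
G(5) = mex{1,0} = 2
G(6) = mex{2,1} = 0
G(7) = mex{0,2,0} = 1
G(8) = mex{1,0,1,0} = 2
G(9) = mex{2,1,2,1,0} = 3
G(10) = mex{3,2,0,2,1} = 4
G(11) = mex{4,3,1,0,2} = 5
G(12) = mex{5,4,2,1,0} = 3
G(13) = mex{3,5,0,2,1} = 4
G(14) = mex{4,3,1,0,2} = 5
G(15) = mex{5,4,2,1,0} = 3
G(16) = mex{3,5,3,2,1} = 0
G(17) = mex{0,3,4,3,2} = 1
G(18) = mex{1,0,5,4,3} = 2
G_C(18) = 2.
Combined Grundy value = 1 ⊕ 1 ⊕ 2 = 2.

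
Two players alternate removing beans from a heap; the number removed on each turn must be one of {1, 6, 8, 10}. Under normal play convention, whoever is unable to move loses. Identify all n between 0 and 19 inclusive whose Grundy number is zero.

n :  0  1  2  3  4  5  6  7  8  9 10 11 12 13 14 15 16 17 18 19
G :  0  1  0  1  0  1  2  0  1  0  1  0  1  2  3  2  0  1  0  1
P-positions are exactly the n with G(n) = 0.

0, 2, 4, 7, 9, 11, 16, 18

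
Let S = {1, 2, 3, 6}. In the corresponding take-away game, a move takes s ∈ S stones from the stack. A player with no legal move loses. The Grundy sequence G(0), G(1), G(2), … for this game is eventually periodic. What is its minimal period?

n :  0  1  2  3  4  5  6  7  8  9 10 11 12 13 14
G :  0  1  2  3  0  1  2  3  0  1  2  3  0  1  2
G(n+4) = G(n) holds for n = 0,…,5 (a full window of length max(S) = 6), so the sequence is purely periodic with period 4.

4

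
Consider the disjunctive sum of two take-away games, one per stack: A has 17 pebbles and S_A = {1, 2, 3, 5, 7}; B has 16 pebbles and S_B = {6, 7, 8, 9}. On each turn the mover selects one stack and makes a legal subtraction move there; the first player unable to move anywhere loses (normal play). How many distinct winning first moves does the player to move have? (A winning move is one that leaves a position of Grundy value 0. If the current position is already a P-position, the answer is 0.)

6

Stack A, S = {1, 2, 3, 5, 7}:
G(0) = 0
G(1) = mex{0} = 1
G(2) = mex{1,0} = 2
G(3) = mex{2,1,0} = 3
G(4) = mex{3,2,1} = 0
G(5) = mex{0,3,2,0} = 1
G(6) = mex{1,0,3,1} = 2
G(7) = mex{2,1,0,2,0} = 3
G(8) = mex{3,2,1,3,1} = 0
G(9) = mex{0,3,2,0,2} = 1
G(10) = mex{1,0,3,1,3} = 2
G(11) = mex{2,1,0,2,0} = 3
G(12) = mex{3,2,1,3,1} = 0
G(13) = mex{0,3,2,0,2} = 1
G(14) = mex{1,0,3,1,3} = 2
G(15) = mex{2,1,0,2,0} = 3
G(16) = mex{3,2,1,3,1} = 0
G(17) = mex{0,3,2,0,2} = 1
G_A(17) = 1.
Stack B, S = {6, 7, 8, 9}:
G(0) = 0
G(1) = mex{} = 0
G(2) = mex{} = 0
G(3) = mex{} = 0
G(4) = mex{} = 0
G(5) = mex{} = 0
G(6) = mex{0} = 1
G(7) = mex{0,0} = 1
G(8) = mex{0,0,0} = 1
G(9) = mex{0,0,0,0} = 1
G(10) = mex{0,0,0,0} = 1
G(11) = mex{0,0,0,0} = 1
G(12) = mex{1,0,0,0} = 2
G(13) = mex{1,1,0,0} = 2
G(14) = mex{1,1,1,0} = 2
G(15) = mex{1,1,1,1} = 0
G(16) = mex{1,1,1,1} = 0
G_B(16) = 0.
Combined Grundy value = 1 ⊕ 0 = 1.
A winning move leaves total XOR = 0, i.e. changes one component's Grundy value g to g ⊕ X where X is the current total.
Stack A: need g' = 1⊕1 = 0. Options: 17−1→G=0, 17−2→G=3, 17−3→G=2, 17−5→G=0, 17−7→G=2. Hits: 2.
Stack B: need g' = 0⊕1 = 1. Options: 16−6→G=1, 16−7→G=1, 16−8→G=1, 16−9→G=1. Hits: 4.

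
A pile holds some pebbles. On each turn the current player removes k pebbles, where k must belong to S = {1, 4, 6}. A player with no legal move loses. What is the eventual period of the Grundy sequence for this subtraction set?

G(0) = 0
G(1) = mex{0} = 1
G(2) = mex{1} = 0
G(3) = mex{0} = 1
G(4) = mex{1,0} = 2
G(5) = mex{2,1} = 0
G(6) = mex{0,0,0} = 1
G(7) = mex{1,1,1} = 0
G(8) = mex{0,2,0} = 1
G(9) = mex{1,0,1} = 2
G(10) = mex{2,1,2} = 0
G(11) = mex{0,0,0} = 1
G(12) = mex{1,1,1} = 0
G(13) = mex{0,2,0} = 1
G(14) = mex{1,0,1} = 2
G(n+5) = G(n) holds for n = 0,…,5 (a full window of length max(S) = 6), so the sequence is purely periodic with period 5.

5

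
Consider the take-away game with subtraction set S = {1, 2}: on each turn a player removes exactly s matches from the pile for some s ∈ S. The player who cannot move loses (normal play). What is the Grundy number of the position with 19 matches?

1

G(0) = 0
G(1) = mex{0} = 1
G(2) = mex{1,0} = 2
G(3) = mex{2,1} = 0
G(4) = mex{0,2} = 1
G(5) = mex{1,0} = 2
G(6) = mex{2,1} = 0
G(7) = mex{0,2} = 1
G(8) = mex{1,0} = 2
G(9) = mex{2,1} = 0
G(10) = mex{0,2} = 1
G(11) = mex{1,0} = 2
G(12) = mex{2,1} = 0
G(13) = mex{0,2} = 1
G(14) = mex{1,0} = 2
G(15) = mex{2,1} = 0
G(16) = mex{0,2} = 1
G(17) = mex{1,0} = 2
G(18) = mex{2,1} = 0
G(19) = mex{0,2} = 1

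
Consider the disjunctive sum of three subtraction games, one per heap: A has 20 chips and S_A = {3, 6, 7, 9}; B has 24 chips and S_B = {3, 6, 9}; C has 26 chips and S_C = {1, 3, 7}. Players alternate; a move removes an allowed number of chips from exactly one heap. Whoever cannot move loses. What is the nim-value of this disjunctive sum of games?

Heap A, S = {3, 6, 7, 9}:
n :  0  1  2  3  4  5  6  7  8  9 10 11 12 13 14 15 16 17 18 19 20
G :  0  0  0  1  1  1  2  2  2  3  3  3  0  0  0  1  1  1  2  2  2
G_A(20) = 2.
Heap B, S = {3, 6, 9}:
n :  0  1  2  3  4  5  6  7  8  9 10 11 12 13 14 15 16 17 18 19 20 21 22 23 24
G :  0  0  0  1  1  1  2  2  2  3  3  3  0  0  0  1  1  1  2  2  2  3  3  3  0
G_B(24) = 0.
Heap C, S = {1, 3, 7}:
G(0) = 0
G(1) = mex{0} = 1
G(2) = mex{1} = 0
G(3) = mex{0,0} = 1
G(4) = mex{1,1} = 0
G(5) = mex{0,0} = 1
G(6) = mex{1,1} = 0
G(7) = mex{0,0,0} = 1
G(8) = mex{1,1,1} = 0
G(9) = mex{0,0,0} = 1
G(10) = mex{1,1,1} = 0
G(11) = mex{0,0,0} = 1
G(12) = mex{1,1,1} = 0
G(13) = mex{0,0,0} = 1
G(14) = mex{1,1,1} = 0
G(15) = mex{0,0,0} = 1
G(16) = mex{1,1,1} = 0
G(17) = mex{0,0,0} = 1
G(18) = mex{1,1,1} = 0
G(19) = mex{0,0,0} = 1
G(20) = mex{1,1,1} = 0
G(21) = mex{0,0,0} = 1
G(22) = mex{1,1,1} = 0
G(23) = mex{0,0,0} = 1
G(24) = mex{1,1,1} = 0
G(25) = mex{0,0,0} = 1
G(26) = mex{1,1,1} = 0
G_C(26) = 0.
Combined Grundy value = 2 ⊕ 0 ⊕ 0 = 2.

2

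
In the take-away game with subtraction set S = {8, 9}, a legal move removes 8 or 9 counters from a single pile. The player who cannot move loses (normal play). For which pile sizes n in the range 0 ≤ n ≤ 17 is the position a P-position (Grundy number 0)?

0, 1, 2, 3, 4, 5, 6, 7, 17

n :  0  1  2  3  4  5  6  7  8  9 10 11 12 13 14 15 16 17
G :  0  0  0  0  0  0  0  0  1  1  1  1  1  1  1  1  2  0
P-positions are exactly the n with G(n) = 0.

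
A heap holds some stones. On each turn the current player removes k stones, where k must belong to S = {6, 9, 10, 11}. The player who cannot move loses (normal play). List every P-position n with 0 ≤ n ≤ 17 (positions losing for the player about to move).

G(0) = 0
G(1) = mex{} = 0
G(2) = mex{} = 0
G(3) = mex{} = 0
G(4) = mex{} = 0
G(5) = mex{} = 0
G(6) = mex{0} = 1
G(7) = mex{0} = 1
G(8) = mex{0} = 1
G(9) = mex{0,0} = 1
G(10) = mex{0,0,0} = 1
G(11) = mex{0,0,0,0} = 1
G(12) = mex{1,0,0,0} = 2
G(13) = mex{1,0,0,0} = 2
G(14) = mex{1,0,0,0} = 2
G(15) = mex{1,1,0,0} = 2
G(16) = mex{1,1,1,0} = 2
G(17) = mex{1,1,1,1} = 0
P-positions are exactly the n with G(n) = 0.

0, 1, 2, 3, 4, 5, 17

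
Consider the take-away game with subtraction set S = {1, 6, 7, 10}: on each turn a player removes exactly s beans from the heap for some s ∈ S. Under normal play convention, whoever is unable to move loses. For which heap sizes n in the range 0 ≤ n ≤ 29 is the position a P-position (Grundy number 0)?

0, 2, 4, 13, 15, 17, 26, 28

n :  0  1  2  3  4  5  6  7  8  9 10 11 12 13 14 15 16 17 18 19 20 21 22 23 24 25 26 27 28 29
G :  0  1  0  1  0  1  2  3  2  3  2  3  4  0  1  0  1  0  1  2  3  2  3  2  3  4  0  1  0  1
P-positions are exactly the n with G(n) = 0.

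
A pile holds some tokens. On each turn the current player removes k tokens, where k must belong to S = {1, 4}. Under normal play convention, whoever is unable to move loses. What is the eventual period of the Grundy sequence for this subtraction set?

G(0) = 0
G(1) = mex{0} = 1
G(2) = mex{1} = 0
G(3) = mex{0} = 1
G(4) = mex{1,0} = 2
G(5) = mex{2,1} = 0
G(6) = mex{0,0} = 1
G(7) = mex{1,1} = 0
G(8) = mex{0,2} = 1
G(9) = mex{1,0} = 2
G(10) = mex{2,1} = 0
G(11) = mex{0,0} = 1
G(12) = mex{1,1} = 0
G(13) = mex{0,2} = 1
G(14) = mex{1,0} = 2
G(n+5) = G(n) holds for n = 0,…,3 (a full window of length max(S) = 4), so the sequence is purely periodic with period 5.

5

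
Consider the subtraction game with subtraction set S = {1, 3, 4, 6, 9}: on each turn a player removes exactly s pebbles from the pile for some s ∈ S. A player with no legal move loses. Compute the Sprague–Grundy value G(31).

0

n :  0  1  2  3  4  5  6  7  8  9 10 11 12 13 14 15 16 17 18 19 20 21 22 23 24 25 26 27 28 29 30 31
G :  0  1  0  1  2  3  2  0  1  4  3  2  0  1  0  1  2  3  2  0  1  4  3  2  0  1  0  1  2  3  2  0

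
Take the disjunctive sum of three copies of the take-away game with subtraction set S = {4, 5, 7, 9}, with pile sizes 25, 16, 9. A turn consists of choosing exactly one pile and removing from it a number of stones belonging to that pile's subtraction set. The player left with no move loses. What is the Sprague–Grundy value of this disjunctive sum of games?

All piles use S = {4, 5, 7, 9}:
n :  0  1  2  3  4  5  6  7  8  9 10 11 12 13 14 15 16 17 18 19 20 21 22 23 24 25
G :  0  0  0  0  1  1  1  1  2  2  2  2  3  0  0  0  0  1  1  1  1  2  2  2  2  3
Pile A: G(25) = 3.
Pile B: G(16) = 0.
Pile C: G(9) = 2.
Combined Grundy value = 3 ⊕ 0 ⊕ 2 = 1.

1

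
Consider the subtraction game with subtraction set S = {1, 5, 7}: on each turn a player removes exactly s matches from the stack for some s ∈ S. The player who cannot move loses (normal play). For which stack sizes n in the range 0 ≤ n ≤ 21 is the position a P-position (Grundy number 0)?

G(0) = 0
G(1) = mex{0} = 1
G(2) = mex{1} = 0
G(3) = mex{0} = 1
G(4) = mex{1} = 0
G(5) = mex{0,0} = 1
G(6) = mex{1,1} = 0
G(7) = mex{0,0,0} = 1
G(8) = mex{1,1,1} = 0
G(9) = mex{0,0,0} = 1
G(10) = mex{1,1,1} = 0
G(11) = mex{0,0,0} = 1
G(12) = mex{1,1,1} = 0
G(13) = mex{0,0,0} = 1
G(14) = mex{1,1,1} = 0
G(15) = mex{0,0,0} = 1
G(16) = mex{1,1,1} = 0
G(17) = mex{0,0,0} = 1
G(18) = mex{1,1,1} = 0
G(19) = mex{0,0,0} = 1
G(20) = mex{1,1,1} = 0
G(21) = mex{0,0,0} = 1
P-positions are exactly the n with G(n) = 0.

0, 2, 4, 6, 8, 10, 12, 14, 16, 18, 20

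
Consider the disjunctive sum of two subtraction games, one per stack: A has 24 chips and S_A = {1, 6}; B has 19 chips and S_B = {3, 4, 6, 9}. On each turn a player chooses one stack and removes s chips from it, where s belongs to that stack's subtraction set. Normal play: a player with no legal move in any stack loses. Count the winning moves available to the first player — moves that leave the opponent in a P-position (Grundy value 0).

2

Stack A, S = {1, 6}:
G(0) = 0
G(1) = mex{0} = 1
G(2) = mex{1} = 0
G(3) = mex{0} = 1
G(4) = mex{1} = 0
G(5) = mex{0} = 1
G(6) = mex{1,0} = 2
G(7) = mex{2,1} = 0
G(8) = mex{0,0} = 1
G(9) = mex{1,1} = 0
G(10) = mex{0,0} = 1
G(11) = mex{1,1} = 0
G(12) = mex{0,2} = 1
G(13) = mex{1,0} = 2
G(14) = mex{2,1} = 0
G(15) = mex{0,0} = 1
G(16) = mex{1,1} = 0
G(17) = mex{0,0} = 1
G(18) = mex{1,1} = 0
G(19) = mex{0,2} = 1
G(20) = mex{1,0} = 2
G(21) = mex{2,1} = 0
G(22) = mex{0,0} = 1
G(23) = mex{1,1} = 0
G(24) = mex{0,0} = 1
G_A(24) = 1.
Stack B, S = {3, 4, 6, 9}:
G(0) = 0
G(1) = mex{} = 0
G(2) = mex{} = 0
G(3) = mex{0} = 1
G(4) = mex{0,0} = 1
G(5) = mex{0,0} = 1
G(6) = mex{1,0,0} = 2
G(7) = mex{1,1,0} = 2
G(8) = mex{1,1,0} = 2
G(9) = mex{2,1,1,0} = 3
G(10) = mex{2,2,1,0} = 3
G(11) = mex{2,2,1,0} = 3
G(12) = mex{3,2,2,1} = 0
G(13) = mex{3,3,2,1} = 0
G(14) = mex{3,3,2,1} = 0
G(15) = mex{0,3,3,2} = 1
G(16) = mex{0,0,3,2} = 1
G(17) = mex{0,0,3,2} = 1
G(18) = mex{1,0,0,3} = 2
G(19) = mex{1,1,0,3} = 2
G_B(19) = 2.
Combined Grundy value = 1 ⊕ 2 = 3.
A winning move leaves total XOR = 0, i.e. changes one component's Grundy value g to g ⊕ X where X is the current total.
Stack A: need g' = 1⊕3 = 2. Options: 24−1→G=0, 24−6→G=0. Hits: 0.
Stack B: need g' = 2⊕3 = 1. Options: 19−3→G=1, 19−4→G=1, 19−6→G=0, 19−9→G=3. Hits: 2.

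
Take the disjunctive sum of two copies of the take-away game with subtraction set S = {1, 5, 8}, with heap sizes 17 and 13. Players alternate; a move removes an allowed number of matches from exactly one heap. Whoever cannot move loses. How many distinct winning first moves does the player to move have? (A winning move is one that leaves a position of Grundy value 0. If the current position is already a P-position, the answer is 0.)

0

All heaps use S = {1, 5, 8}:
G(0) = 0
G(1) = mex{0} = 1
G(2) = mex{1} = 0
G(3) = mex{0} = 1
G(4) = mex{1} = 0
G(5) = mex{0,0} = 1
G(6) = mex{1,1} = 0
G(7) = mex{0,0} = 1
G(8) = mex{1,1,0} = 2
G(9) = mex{2,0,1} = 3
G(10) = mex{3,1,0} = 2
G(11) = mex{2,0,1} = 3
G(12) = mex{3,1,0} = 2
G(13) = mex{2,2,1} = 0
G(14) = mex{0,3,0} = 1
G(15) = mex{1,2,1} = 0
G(16) = mex{0,3,2} = 1
G(17) = mex{1,2,3} = 0
Heap A: G(17) = 0.
Heap B: G(13) = 0.
Combined Grundy value = 0 ⊕ 0 = 0.
A winning move leaves total XOR = 0, i.e. changes one component's Grundy value g to g ⊕ X where X is the current total.
Heap A: target g' = 0⊕0 = 0, but every legal move changes the Grundy value (mex property), so 0 moves.
Heap B: target g' = 0⊕0 = 0, but every legal move changes the Grundy value (mex property), so 0 moves.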